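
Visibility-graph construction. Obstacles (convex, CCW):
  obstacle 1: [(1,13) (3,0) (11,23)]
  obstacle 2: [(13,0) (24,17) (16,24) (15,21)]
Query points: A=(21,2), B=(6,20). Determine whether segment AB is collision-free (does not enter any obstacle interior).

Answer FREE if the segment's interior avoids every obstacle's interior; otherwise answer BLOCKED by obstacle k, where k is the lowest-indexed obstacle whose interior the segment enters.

BLOCKED by obstacle 1

Obstacle 1 [(1,13) (3,0) (11,23)]:
  edge (1,13)–(3,0): clear
  edge (3,0)–(11,23): crosses AB
  edge (11,23)–(1,13): crosses AB
  → BLOCKED
Obstacle 2 [(13,0) (24,17) (16,24) (15,21)]:
  edge (13,0)–(24,17): crosses AB
  edge (24,17)–(16,24): clear
  edge (16,24)–(15,21): clear
  edge (15,21)–(13,0): crosses AB
  → BLOCKED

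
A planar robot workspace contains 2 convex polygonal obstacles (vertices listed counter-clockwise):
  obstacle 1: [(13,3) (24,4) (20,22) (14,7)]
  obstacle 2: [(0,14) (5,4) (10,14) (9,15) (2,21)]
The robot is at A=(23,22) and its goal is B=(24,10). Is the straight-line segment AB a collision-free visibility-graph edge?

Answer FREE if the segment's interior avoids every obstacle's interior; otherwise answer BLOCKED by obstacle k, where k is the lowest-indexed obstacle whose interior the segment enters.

FREE

Obstacle 1 [(13,3) (24,4) (20,22) (14,7)]:
  edge (13,3)–(24,4): clear
  edge (24,4)–(20,22): clear
  edge (20,22)–(14,7): clear
  edge (14,7)–(13,3): clear
  midpoint (47/2,16) outside
  → clear
Obstacle 2 [(0,14) (5,4) (10,14) (9,15) (2,21)]:
  edge (0,14)–(5,4): clear
  edge (5,4)–(10,14): clear
  edge (10,14)–(9,15): clear
  edge (9,15)–(2,21): clear
  edge (2,21)–(0,14): clear
  midpoint (47/2,16) outside
  → clear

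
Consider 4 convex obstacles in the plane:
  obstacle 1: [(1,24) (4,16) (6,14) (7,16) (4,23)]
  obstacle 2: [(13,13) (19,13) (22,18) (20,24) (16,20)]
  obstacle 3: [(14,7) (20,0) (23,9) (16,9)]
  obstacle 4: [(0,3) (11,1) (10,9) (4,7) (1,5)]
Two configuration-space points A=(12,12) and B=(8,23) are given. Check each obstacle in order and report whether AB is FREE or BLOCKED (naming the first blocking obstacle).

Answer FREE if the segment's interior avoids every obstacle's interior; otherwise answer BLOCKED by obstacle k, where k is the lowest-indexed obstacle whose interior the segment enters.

Obstacle 1 [(1,24) (4,16) (6,14) (7,16) (4,23)]:
  edge (1,24)–(4,16): clear
  edge (4,16)–(6,14): clear
  edge (6,14)–(7,16): clear
  edge (7,16)–(4,23): clear
  edge (4,23)–(1,24): clear
  midpoint (10,35/2) outside
  → clear
Obstacle 2 [(13,13) (19,13) (22,18) (20,24) (16,20)]:
  edge (13,13)–(19,13): clear
  edge (19,13)–(22,18): clear
  edge (22,18)–(20,24): clear
  edge (20,24)–(16,20): clear
  edge (16,20)–(13,13): clear
  midpoint (10,35/2) outside
  → clear
Obstacle 3 [(14,7) (20,0) (23,9) (16,9)]:
  edge (14,7)–(20,0): clear
  edge (20,0)–(23,9): clear
  edge (23,9)–(16,9): clear
  edge (16,9)–(14,7): clear
  midpoint (10,35/2) outside
  → clear
Obstacle 4 [(0,3) (11,1) (10,9) (4,7) (1,5)]:
  edge (0,3)–(11,1): clear
  edge (11,1)–(10,9): clear
  edge (10,9)–(4,7): clear
  edge (4,7)–(1,5): clear
  edge (1,5)–(0,3): clear
  midpoint (10,35/2) outside
  → clear

FREE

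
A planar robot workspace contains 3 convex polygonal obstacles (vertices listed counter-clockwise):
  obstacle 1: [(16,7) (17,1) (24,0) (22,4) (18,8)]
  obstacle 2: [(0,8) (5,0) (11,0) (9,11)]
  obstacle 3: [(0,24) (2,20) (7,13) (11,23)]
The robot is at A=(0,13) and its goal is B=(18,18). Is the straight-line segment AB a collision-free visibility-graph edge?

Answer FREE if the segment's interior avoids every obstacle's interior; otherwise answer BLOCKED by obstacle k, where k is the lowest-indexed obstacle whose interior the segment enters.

BLOCKED by obstacle 3

Obstacle 1 [(16,7) (17,1) (24,0) (22,4) (18,8)]:
  edge (16,7)–(17,1): clear
  edge (17,1)–(24,0): clear
  edge (24,0)–(22,4): clear
  edge (22,4)–(18,8): clear
  edge (18,8)–(16,7): clear
  midpoint (9,31/2) outside
  → clear
Obstacle 2 [(0,8) (5,0) (11,0) (9,11)]:
  edge (0,8)–(5,0): clear
  edge (5,0)–(11,0): clear
  edge (11,0)–(9,11): clear
  edge (9,11)–(0,8): clear
  midpoint (9,31/2) outside
  → clear
Obstacle 3 [(0,24) (2,20) (7,13) (11,23)]:
  edge (0,24)–(2,20): clear
  edge (2,20)–(7,13): crosses AB
  edge (7,13)–(11,23): crosses AB
  edge (11,23)–(0,24): clear
  → BLOCKED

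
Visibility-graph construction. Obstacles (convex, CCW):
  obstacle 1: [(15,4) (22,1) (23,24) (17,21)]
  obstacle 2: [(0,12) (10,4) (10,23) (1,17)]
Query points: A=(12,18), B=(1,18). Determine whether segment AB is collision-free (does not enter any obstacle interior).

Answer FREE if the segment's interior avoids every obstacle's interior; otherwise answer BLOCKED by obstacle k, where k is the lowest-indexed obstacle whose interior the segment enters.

BLOCKED by obstacle 2

Obstacle 1 [(15,4) (22,1) (23,24) (17,21)]:
  edge (15,4)–(22,1): clear
  edge (22,1)–(23,24): clear
  edge (23,24)–(17,21): clear
  edge (17,21)–(15,4): clear
  midpoint (13/2,18) outside
  → clear
Obstacle 2 [(0,12) (10,4) (10,23) (1,17)]:
  edge (0,12)–(10,4): clear
  edge (10,4)–(10,23): crosses AB
  edge (10,23)–(1,17): crosses AB
  edge (1,17)–(0,12): clear
  → BLOCKED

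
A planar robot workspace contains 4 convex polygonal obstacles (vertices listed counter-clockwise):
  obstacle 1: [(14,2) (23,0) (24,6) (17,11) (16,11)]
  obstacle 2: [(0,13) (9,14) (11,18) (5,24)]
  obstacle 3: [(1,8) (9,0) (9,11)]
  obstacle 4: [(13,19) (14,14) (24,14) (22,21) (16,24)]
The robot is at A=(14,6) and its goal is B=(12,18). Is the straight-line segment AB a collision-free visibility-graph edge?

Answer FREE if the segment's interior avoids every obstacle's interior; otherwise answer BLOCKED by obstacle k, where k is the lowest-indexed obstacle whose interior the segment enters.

FREE

Obstacle 1 [(14,2) (23,0) (24,6) (17,11) (16,11)]:
  edge (14,2)–(23,0): clear
  edge (23,0)–(24,6): clear
  edge (24,6)–(17,11): clear
  edge (17,11)–(16,11): clear
  edge (16,11)–(14,2): clear
  midpoint (13,12) outside
  → clear
Obstacle 2 [(0,13) (9,14) (11,18) (5,24)]:
  edge (0,13)–(9,14): clear
  edge (9,14)–(11,18): clear
  edge (11,18)–(5,24): clear
  edge (5,24)–(0,13): clear
  midpoint (13,12) outside
  → clear
Obstacle 3 [(1,8) (9,0) (9,11)]:
  edge (1,8)–(9,0): clear
  edge (9,0)–(9,11): clear
  edge (9,11)–(1,8): clear
  midpoint (13,12) outside
  → clear
Obstacle 4 [(13,19) (14,14) (24,14) (22,21) (16,24)]:
  edge (13,19)–(14,14): clear
  edge (14,14)–(24,14): clear
  edge (24,14)–(22,21): clear
  edge (22,21)–(16,24): clear
  edge (16,24)–(13,19): clear
  midpoint (13,12) outside
  → clear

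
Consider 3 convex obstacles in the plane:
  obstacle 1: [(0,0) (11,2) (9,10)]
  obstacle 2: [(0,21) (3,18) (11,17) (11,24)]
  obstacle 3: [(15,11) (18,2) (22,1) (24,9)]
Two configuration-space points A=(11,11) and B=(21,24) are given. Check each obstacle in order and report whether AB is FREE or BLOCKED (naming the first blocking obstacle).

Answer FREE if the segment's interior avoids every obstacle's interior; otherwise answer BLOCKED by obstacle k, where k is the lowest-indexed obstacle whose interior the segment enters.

FREE

Obstacle 1 [(0,0) (11,2) (9,10)]:
  edge (0,0)–(11,2): clear
  edge (11,2)–(9,10): clear
  edge (9,10)–(0,0): clear
  midpoint (16,35/2) outside
  → clear
Obstacle 2 [(0,21) (3,18) (11,17) (11,24)]:
  edge (0,21)–(3,18): clear
  edge (3,18)–(11,17): clear
  edge (11,17)–(11,24): clear
  edge (11,24)–(0,21): clear
  midpoint (16,35/2) outside
  → clear
Obstacle 3 [(15,11) (18,2) (22,1) (24,9)]:
  edge (15,11)–(18,2): clear
  edge (18,2)–(22,1): clear
  edge (22,1)–(24,9): clear
  edge (24,9)–(15,11): clear
  midpoint (16,35/2) outside
  → clear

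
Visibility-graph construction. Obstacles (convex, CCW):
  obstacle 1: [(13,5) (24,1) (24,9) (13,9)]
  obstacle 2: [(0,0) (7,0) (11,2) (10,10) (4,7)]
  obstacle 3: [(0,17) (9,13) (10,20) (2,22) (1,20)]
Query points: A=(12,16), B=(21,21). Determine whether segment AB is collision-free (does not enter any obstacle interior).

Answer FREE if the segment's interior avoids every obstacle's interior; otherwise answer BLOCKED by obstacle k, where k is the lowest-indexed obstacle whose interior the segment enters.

FREE

Obstacle 1 [(13,5) (24,1) (24,9) (13,9)]:
  edge (13,5)–(24,1): clear
  edge (24,1)–(24,9): clear
  edge (24,9)–(13,9): clear
  edge (13,9)–(13,5): clear
  midpoint (33/2,37/2) outside
  → clear
Obstacle 2 [(0,0) (7,0) (11,2) (10,10) (4,7)]:
  edge (0,0)–(7,0): clear
  edge (7,0)–(11,2): clear
  edge (11,2)–(10,10): clear
  edge (10,10)–(4,7): clear
  edge (4,7)–(0,0): clear
  midpoint (33/2,37/2) outside
  → clear
Obstacle 3 [(0,17) (9,13) (10,20) (2,22) (1,20)]:
  edge (0,17)–(9,13): clear
  edge (9,13)–(10,20): clear
  edge (10,20)–(2,22): clear
  edge (2,22)–(1,20): clear
  edge (1,20)–(0,17): clear
  midpoint (33/2,37/2) outside
  → clear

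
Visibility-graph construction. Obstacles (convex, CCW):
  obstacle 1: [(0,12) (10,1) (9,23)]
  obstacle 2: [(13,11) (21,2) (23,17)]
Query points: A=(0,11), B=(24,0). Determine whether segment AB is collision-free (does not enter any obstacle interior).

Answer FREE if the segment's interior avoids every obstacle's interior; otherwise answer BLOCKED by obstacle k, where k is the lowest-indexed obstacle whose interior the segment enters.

BLOCKED by obstacle 1

Obstacle 1 [(0,12) (10,1) (9,23)]:
  edge (0,12)–(10,1): crosses AB
  edge (10,1)–(9,23): crosses AB
  edge (9,23)–(0,12): clear
  → BLOCKED
Obstacle 2 [(13,11) (21,2) (23,17)]:
  edge (13,11)–(21,2): clear
  edge (21,2)–(23,17): clear
  edge (23,17)–(13,11): clear
  midpoint (12,11/2) outside
  → clear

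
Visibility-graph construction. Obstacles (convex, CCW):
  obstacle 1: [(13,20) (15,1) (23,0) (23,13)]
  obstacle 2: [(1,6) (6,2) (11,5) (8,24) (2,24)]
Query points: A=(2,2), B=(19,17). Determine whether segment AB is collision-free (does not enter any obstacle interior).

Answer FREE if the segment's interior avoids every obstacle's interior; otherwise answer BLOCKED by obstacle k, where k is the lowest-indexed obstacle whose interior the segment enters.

BLOCKED by obstacle 1

Obstacle 1 [(13,20) (15,1) (23,0) (23,13)]:
  edge (13,20)–(15,1): crosses AB
  edge (15,1)–(23,0): clear
  edge (23,0)–(23,13): clear
  edge (23,13)–(13,20): crosses AB
  → BLOCKED
Obstacle 2 [(1,6) (6,2) (11,5) (8,24) (2,24)]:
  edge (1,6)–(6,2): crosses AB
  edge (6,2)–(11,5): clear
  edge (11,5)–(8,24): crosses AB
  edge (8,24)–(2,24): clear
  edge (2,24)–(1,6): clear
  → BLOCKED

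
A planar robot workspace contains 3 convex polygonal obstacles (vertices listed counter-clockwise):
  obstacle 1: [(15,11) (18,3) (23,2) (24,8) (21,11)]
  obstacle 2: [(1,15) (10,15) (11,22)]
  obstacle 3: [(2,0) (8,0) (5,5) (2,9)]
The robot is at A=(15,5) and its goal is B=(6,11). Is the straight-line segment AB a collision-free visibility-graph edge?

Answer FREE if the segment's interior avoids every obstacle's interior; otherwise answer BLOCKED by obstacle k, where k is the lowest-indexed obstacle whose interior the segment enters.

FREE

Obstacle 1 [(15,11) (18,3) (23,2) (24,8) (21,11)]:
  edge (15,11)–(18,3): clear
  edge (18,3)–(23,2): clear
  edge (23,2)–(24,8): clear
  edge (24,8)–(21,11): clear
  edge (21,11)–(15,11): clear
  midpoint (21/2,8) outside
  → clear
Obstacle 2 [(1,15) (10,15) (11,22)]:
  edge (1,15)–(10,15): clear
  edge (10,15)–(11,22): clear
  edge (11,22)–(1,15): clear
  midpoint (21/2,8) outside
  → clear
Obstacle 3 [(2,0) (8,0) (5,5) (2,9)]:
  edge (2,0)–(8,0): clear
  edge (8,0)–(5,5): clear
  edge (5,5)–(2,9): clear
  edge (2,9)–(2,0): clear
  midpoint (21/2,8) outside
  → clear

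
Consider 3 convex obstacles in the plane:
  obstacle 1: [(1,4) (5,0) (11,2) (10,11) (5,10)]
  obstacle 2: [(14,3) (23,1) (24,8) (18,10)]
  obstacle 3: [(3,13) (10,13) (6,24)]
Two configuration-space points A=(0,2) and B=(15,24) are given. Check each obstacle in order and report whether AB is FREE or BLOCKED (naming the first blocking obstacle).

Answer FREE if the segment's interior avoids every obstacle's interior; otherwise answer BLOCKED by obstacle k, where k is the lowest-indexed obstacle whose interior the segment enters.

BLOCKED by obstacle 1

Obstacle 1 [(1,4) (5,0) (11,2) (10,11) (5,10)]:
  edge (1,4)–(5,0): crosses AB
  edge (5,0)–(11,2): clear
  edge (11,2)–(10,11): clear
  edge (10,11)–(5,10): crosses AB
  edge (5,10)–(1,4): clear
  → BLOCKED
Obstacle 2 [(14,3) (23,1) (24,8) (18,10)]:
  edge (14,3)–(23,1): clear
  edge (23,1)–(24,8): clear
  edge (24,8)–(18,10): clear
  edge (18,10)–(14,3): clear
  midpoint (15/2,13) outside
  → clear
Obstacle 3 [(3,13) (10,13) (6,24)]:
  edge (3,13)–(10,13): crosses AB
  edge (10,13)–(6,24): crosses AB
  edge (6,24)–(3,13): clear
  → BLOCKED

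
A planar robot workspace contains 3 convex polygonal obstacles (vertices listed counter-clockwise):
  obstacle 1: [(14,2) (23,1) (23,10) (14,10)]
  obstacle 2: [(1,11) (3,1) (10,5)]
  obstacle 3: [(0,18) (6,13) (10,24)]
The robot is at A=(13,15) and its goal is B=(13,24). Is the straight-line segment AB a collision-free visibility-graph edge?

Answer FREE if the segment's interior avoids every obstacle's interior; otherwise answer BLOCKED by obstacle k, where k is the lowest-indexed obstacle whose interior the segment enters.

FREE

Obstacle 1 [(14,2) (23,1) (23,10) (14,10)]:
  edge (14,2)–(23,1): clear
  edge (23,1)–(23,10): clear
  edge (23,10)–(14,10): clear
  edge (14,10)–(14,2): clear
  midpoint (13,39/2) outside
  → clear
Obstacle 2 [(1,11) (3,1) (10,5)]:
  edge (1,11)–(3,1): clear
  edge (3,1)–(10,5): clear
  edge (10,5)–(1,11): clear
  midpoint (13,39/2) outside
  → clear
Obstacle 3 [(0,18) (6,13) (10,24)]:
  edge (0,18)–(6,13): clear
  edge (6,13)–(10,24): clear
  edge (10,24)–(0,18): clear
  midpoint (13,39/2) outside
  → clear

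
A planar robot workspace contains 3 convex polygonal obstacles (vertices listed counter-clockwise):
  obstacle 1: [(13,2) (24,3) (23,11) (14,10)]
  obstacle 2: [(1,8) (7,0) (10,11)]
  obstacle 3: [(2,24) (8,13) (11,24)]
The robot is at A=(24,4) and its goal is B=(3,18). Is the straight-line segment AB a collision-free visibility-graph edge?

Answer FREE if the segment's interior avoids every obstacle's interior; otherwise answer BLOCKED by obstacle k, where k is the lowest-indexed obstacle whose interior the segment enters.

BLOCKED by obstacle 1

Obstacle 1 [(13,2) (24,3) (23,11) (14,10)]:
  edge (13,2)–(24,3): clear
  edge (24,3)–(23,11): crosses AB
  edge (23,11)–(14,10): crosses AB
  edge (14,10)–(13,2): clear
  → BLOCKED
Obstacle 2 [(1,8) (7,0) (10,11)]:
  edge (1,8)–(7,0): clear
  edge (7,0)–(10,11): clear
  edge (10,11)–(1,8): clear
  midpoint (27/2,11) outside
  → clear
Obstacle 3 [(2,24) (8,13) (11,24)]:
  edge (2,24)–(8,13): crosses AB
  edge (8,13)–(11,24): crosses AB
  edge (11,24)–(2,24): clear
  → BLOCKED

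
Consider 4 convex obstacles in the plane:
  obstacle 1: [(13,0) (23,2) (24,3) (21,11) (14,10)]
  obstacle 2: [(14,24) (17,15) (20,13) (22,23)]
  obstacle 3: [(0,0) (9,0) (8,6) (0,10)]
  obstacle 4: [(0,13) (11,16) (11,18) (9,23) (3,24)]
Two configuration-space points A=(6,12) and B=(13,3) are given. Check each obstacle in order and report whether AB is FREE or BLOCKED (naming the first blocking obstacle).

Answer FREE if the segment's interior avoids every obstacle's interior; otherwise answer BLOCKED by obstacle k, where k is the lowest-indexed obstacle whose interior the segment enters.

Obstacle 1 [(13,0) (23,2) (24,3) (21,11) (14,10)]:
  edge (13,0)–(23,2): clear
  edge (23,2)–(24,3): clear
  edge (24,3)–(21,11): clear
  edge (21,11)–(14,10): clear
  edge (14,10)–(13,0): clear
  midpoint (19/2,15/2) outside
  → clear
Obstacle 2 [(14,24) (17,15) (20,13) (22,23)]:
  edge (14,24)–(17,15): clear
  edge (17,15)–(20,13): clear
  edge (20,13)–(22,23): clear
  edge (22,23)–(14,24): clear
  midpoint (19/2,15/2) outside
  → clear
Obstacle 3 [(0,0) (9,0) (8,6) (0,10)]:
  edge (0,0)–(9,0): clear
  edge (9,0)–(8,6): clear
  edge (8,6)–(0,10): clear
  edge (0,10)–(0,0): clear
  midpoint (19/2,15/2) outside
  → clear
Obstacle 4 [(0,13) (11,16) (11,18) (9,23) (3,24)]:
  edge (0,13)–(11,16): clear
  edge (11,16)–(11,18): clear
  edge (11,18)–(9,23): clear
  edge (9,23)–(3,24): clear
  edge (3,24)–(0,13): clear
  midpoint (19/2,15/2) outside
  → clear

FREE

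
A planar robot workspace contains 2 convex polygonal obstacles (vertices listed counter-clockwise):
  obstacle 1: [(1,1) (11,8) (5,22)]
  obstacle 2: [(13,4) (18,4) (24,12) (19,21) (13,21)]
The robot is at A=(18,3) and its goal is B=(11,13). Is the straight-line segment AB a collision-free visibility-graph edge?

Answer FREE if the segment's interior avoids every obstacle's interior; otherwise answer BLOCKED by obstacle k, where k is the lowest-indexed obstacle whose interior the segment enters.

BLOCKED by obstacle 2

Obstacle 1 [(1,1) (11,8) (5,22)]:
  edge (1,1)–(11,8): clear
  edge (11,8)–(5,22): clear
  edge (5,22)–(1,1): clear
  midpoint (29/2,8) outside
  → clear
Obstacle 2 [(13,4) (18,4) (24,12) (19,21) (13,21)]:
  edge (13,4)–(18,4): crosses AB
  edge (18,4)–(24,12): clear
  edge (24,12)–(19,21): clear
  edge (19,21)–(13,21): clear
  edge (13,21)–(13,4): crosses AB
  → BLOCKED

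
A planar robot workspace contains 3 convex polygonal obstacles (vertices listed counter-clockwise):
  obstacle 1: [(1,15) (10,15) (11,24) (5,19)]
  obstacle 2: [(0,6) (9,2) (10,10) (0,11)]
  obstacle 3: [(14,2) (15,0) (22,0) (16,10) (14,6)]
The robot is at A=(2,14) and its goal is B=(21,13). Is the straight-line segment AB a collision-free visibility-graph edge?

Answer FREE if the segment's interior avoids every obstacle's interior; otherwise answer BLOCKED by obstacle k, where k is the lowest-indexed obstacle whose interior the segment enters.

FREE

Obstacle 1 [(1,15) (10,15) (11,24) (5,19)]:
  edge (1,15)–(10,15): clear
  edge (10,15)–(11,24): clear
  edge (11,24)–(5,19): clear
  edge (5,19)–(1,15): clear
  midpoint (23/2,27/2) outside
  → clear
Obstacle 2 [(0,6) (9,2) (10,10) (0,11)]:
  edge (0,6)–(9,2): clear
  edge (9,2)–(10,10): clear
  edge (10,10)–(0,11): clear
  edge (0,11)–(0,6): clear
  midpoint (23/2,27/2) outside
  → clear
Obstacle 3 [(14,2) (15,0) (22,0) (16,10) (14,6)]:
  edge (14,2)–(15,0): clear
  edge (15,0)–(22,0): clear
  edge (22,0)–(16,10): clear
  edge (16,10)–(14,6): clear
  edge (14,6)–(14,2): clear
  midpoint (23/2,27/2) outside
  → clear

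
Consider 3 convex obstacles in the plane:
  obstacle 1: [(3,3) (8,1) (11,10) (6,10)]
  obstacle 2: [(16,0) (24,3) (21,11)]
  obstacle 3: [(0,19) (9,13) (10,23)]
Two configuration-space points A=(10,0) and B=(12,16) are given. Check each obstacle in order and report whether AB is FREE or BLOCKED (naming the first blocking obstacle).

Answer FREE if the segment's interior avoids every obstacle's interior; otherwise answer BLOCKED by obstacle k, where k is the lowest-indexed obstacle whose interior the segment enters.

Obstacle 1 [(3,3) (8,1) (11,10) (6,10)]:
  edge (3,3)–(8,1): clear
  edge (8,1)–(11,10): clear
  edge (11,10)–(6,10): clear
  edge (6,10)–(3,3): clear
  midpoint (11,8) outside
  → clear
Obstacle 2 [(16,0) (24,3) (21,11)]:
  edge (16,0)–(24,3): clear
  edge (24,3)–(21,11): clear
  edge (21,11)–(16,0): clear
  midpoint (11,8) outside
  → clear
Obstacle 3 [(0,19) (9,13) (10,23)]:
  edge (0,19)–(9,13): clear
  edge (9,13)–(10,23): clear
  edge (10,23)–(0,19): clear
  midpoint (11,8) outside
  → clear

FREE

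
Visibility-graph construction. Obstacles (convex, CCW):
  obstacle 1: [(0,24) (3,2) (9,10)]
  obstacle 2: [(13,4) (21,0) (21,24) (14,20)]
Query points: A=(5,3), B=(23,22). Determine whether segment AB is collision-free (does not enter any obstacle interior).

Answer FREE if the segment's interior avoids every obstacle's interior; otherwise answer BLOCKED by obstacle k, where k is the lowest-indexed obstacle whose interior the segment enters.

Obstacle 1 [(0,24) (3,2) (9,10)]:
  edge (0,24)–(3,2): clear
  edge (3,2)–(9,10): clear
  edge (9,10)–(0,24): clear
  midpoint (14,25/2) outside
  → clear
Obstacle 2 [(13,4) (21,0) (21,24) (14,20)]:
  edge (13,4)–(21,0): clear
  edge (21,0)–(21,24): crosses AB
  edge (21,24)–(14,20): clear
  edge (14,20)–(13,4): crosses AB
  → BLOCKED

BLOCKED by obstacle 2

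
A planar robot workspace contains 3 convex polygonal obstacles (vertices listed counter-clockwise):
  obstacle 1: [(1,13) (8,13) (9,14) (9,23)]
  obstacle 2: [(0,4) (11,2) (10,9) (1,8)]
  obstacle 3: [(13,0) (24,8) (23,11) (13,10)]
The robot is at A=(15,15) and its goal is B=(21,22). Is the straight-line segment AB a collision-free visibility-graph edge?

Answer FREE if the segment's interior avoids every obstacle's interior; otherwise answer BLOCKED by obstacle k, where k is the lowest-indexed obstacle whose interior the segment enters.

Obstacle 1 [(1,13) (8,13) (9,14) (9,23)]:
  edge (1,13)–(8,13): clear
  edge (8,13)–(9,14): clear
  edge (9,14)–(9,23): clear
  edge (9,23)–(1,13): clear
  midpoint (18,37/2) outside
  → clear
Obstacle 2 [(0,4) (11,2) (10,9) (1,8)]:
  edge (0,4)–(11,2): clear
  edge (11,2)–(10,9): clear
  edge (10,9)–(1,8): clear
  edge (1,8)–(0,4): clear
  midpoint (18,37/2) outside
  → clear
Obstacle 3 [(13,0) (24,8) (23,11) (13,10)]:
  edge (13,0)–(24,8): clear
  edge (24,8)–(23,11): clear
  edge (23,11)–(13,10): clear
  edge (13,10)–(13,0): clear
  midpoint (18,37/2) outside
  → clear

FREE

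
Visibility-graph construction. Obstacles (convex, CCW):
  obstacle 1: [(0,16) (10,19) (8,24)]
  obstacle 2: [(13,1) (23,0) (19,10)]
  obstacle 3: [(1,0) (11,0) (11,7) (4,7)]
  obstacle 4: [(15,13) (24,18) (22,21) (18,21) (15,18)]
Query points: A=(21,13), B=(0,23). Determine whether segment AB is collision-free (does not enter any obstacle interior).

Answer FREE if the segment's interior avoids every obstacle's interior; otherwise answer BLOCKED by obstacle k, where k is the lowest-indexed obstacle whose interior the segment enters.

Obstacle 1 [(0,16) (10,19) (8,24)]:
  edge (0,16)–(10,19): crosses AB
  edge (10,19)–(8,24): clear
  edge (8,24)–(0,16): crosses AB
  → BLOCKED
Obstacle 2 [(13,1) (23,0) (19,10)]:
  edge (13,1)–(23,0): clear
  edge (23,0)–(19,10): clear
  edge (19,10)–(13,1): clear
  midpoint (21/2,18) outside
  → clear
Obstacle 3 [(1,0) (11,0) (11,7) (4,7)]:
  edge (1,0)–(11,0): clear
  edge (11,0)–(11,7): clear
  edge (11,7)–(4,7): clear
  edge (4,7)–(1,0): clear
  midpoint (21/2,18) outside
  → clear
Obstacle 4 [(15,13) (24,18) (22,21) (18,21) (15,18)]:
  edge (15,13)–(24,18): crosses AB
  edge (24,18)–(22,21): clear
  edge (22,21)–(18,21): clear
  edge (18,21)–(15,18): clear
  edge (15,18)–(15,13): crosses AB
  → BLOCKED

BLOCKED by obstacle 1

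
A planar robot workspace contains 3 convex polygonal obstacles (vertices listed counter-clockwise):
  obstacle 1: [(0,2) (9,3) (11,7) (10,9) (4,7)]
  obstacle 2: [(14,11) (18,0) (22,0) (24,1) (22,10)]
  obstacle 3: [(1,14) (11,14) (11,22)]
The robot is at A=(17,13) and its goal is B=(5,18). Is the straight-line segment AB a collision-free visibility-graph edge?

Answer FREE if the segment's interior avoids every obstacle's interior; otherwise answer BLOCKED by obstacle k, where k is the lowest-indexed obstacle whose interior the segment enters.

BLOCKED by obstacle 3

Obstacle 1 [(0,2) (9,3) (11,7) (10,9) (4,7)]:
  edge (0,2)–(9,3): clear
  edge (9,3)–(11,7): clear
  edge (11,7)–(10,9): clear
  edge (10,9)–(4,7): clear
  edge (4,7)–(0,2): clear
  midpoint (11,31/2) outside
  → clear
Obstacle 2 [(14,11) (18,0) (22,0) (24,1) (22,10)]:
  edge (14,11)–(18,0): clear
  edge (18,0)–(22,0): clear
  edge (22,0)–(24,1): clear
  edge (24,1)–(22,10): clear
  edge (22,10)–(14,11): clear
  midpoint (11,31/2) outside
  → clear
Obstacle 3 [(1,14) (11,14) (11,22)]:
  edge (1,14)–(11,14): clear
  edge (11,14)–(11,22): crosses AB
  edge (11,22)–(1,14): crosses AB
  → BLOCKED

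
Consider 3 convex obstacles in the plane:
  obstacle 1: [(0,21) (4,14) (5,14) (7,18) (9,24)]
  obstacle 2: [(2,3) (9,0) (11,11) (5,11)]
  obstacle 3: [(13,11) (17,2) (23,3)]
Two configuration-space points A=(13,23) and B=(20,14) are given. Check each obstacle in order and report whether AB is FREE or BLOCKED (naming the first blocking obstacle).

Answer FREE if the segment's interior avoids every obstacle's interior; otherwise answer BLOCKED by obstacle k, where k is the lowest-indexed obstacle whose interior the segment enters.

FREE

Obstacle 1 [(0,21) (4,14) (5,14) (7,18) (9,24)]:
  edge (0,21)–(4,14): clear
  edge (4,14)–(5,14): clear
  edge (5,14)–(7,18): clear
  edge (7,18)–(9,24): clear
  edge (9,24)–(0,21): clear
  midpoint (33/2,37/2) outside
  → clear
Obstacle 2 [(2,3) (9,0) (11,11) (5,11)]:
  edge (2,3)–(9,0): clear
  edge (9,0)–(11,11): clear
  edge (11,11)–(5,11): clear
  edge (5,11)–(2,3): clear
  midpoint (33/2,37/2) outside
  → clear
Obstacle 3 [(13,11) (17,2) (23,3)]:
  edge (13,11)–(17,2): clear
  edge (17,2)–(23,3): clear
  edge (23,3)–(13,11): clear
  midpoint (33/2,37/2) outside
  → clear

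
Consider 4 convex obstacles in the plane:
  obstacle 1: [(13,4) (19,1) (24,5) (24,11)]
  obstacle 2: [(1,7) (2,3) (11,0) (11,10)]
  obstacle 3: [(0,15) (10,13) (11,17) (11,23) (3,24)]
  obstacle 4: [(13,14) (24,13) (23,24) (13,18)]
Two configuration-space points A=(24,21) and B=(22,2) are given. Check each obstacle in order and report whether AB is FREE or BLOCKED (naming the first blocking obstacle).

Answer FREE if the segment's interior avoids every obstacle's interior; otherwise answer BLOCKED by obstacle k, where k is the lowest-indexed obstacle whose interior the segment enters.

BLOCKED by obstacle 1

Obstacle 1 [(13,4) (19,1) (24,5) (24,11)]:
  edge (13,4)–(19,1): clear
  edge (19,1)–(24,5): crosses AB
  edge (24,5)–(24,11): clear
  edge (24,11)–(13,4): crosses AB
  → BLOCKED
Obstacle 2 [(1,7) (2,3) (11,0) (11,10)]:
  edge (1,7)–(2,3): clear
  edge (2,3)–(11,0): clear
  edge (11,0)–(11,10): clear
  edge (11,10)–(1,7): clear
  midpoint (23,23/2) outside
  → clear
Obstacle 3 [(0,15) (10,13) (11,17) (11,23) (3,24)]:
  edge (0,15)–(10,13): clear
  edge (10,13)–(11,17): clear
  edge (11,17)–(11,23): clear
  edge (11,23)–(3,24): clear
  edge (3,24)–(0,15): clear
  midpoint (23,23/2) outside
  → clear
Obstacle 4 [(13,14) (24,13) (23,24) (13,18)]:
  edge (13,14)–(24,13): crosses AB
  edge (24,13)–(23,24): crosses AB
  edge (23,24)–(13,18): clear
  edge (13,18)–(13,14): clear
  → BLOCKED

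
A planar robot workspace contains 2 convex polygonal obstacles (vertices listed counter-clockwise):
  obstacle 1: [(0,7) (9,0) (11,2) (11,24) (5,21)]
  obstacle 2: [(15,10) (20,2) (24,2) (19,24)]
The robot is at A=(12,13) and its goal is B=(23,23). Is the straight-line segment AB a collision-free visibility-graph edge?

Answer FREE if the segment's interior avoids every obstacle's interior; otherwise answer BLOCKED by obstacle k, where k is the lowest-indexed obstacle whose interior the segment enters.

BLOCKED by obstacle 2

Obstacle 1 [(0,7) (9,0) (11,2) (11,24) (5,21)]:
  edge (0,7)–(9,0): clear
  edge (9,0)–(11,2): clear
  edge (11,2)–(11,24): clear
  edge (11,24)–(5,21): clear
  edge (5,21)–(0,7): clear
  midpoint (35/2,18) outside
  → clear
Obstacle 2 [(15,10) (20,2) (24,2) (19,24)]:
  edge (15,10)–(20,2): clear
  edge (20,2)–(24,2): clear
  edge (24,2)–(19,24): crosses AB
  edge (19,24)–(15,10): crosses AB
  → BLOCKED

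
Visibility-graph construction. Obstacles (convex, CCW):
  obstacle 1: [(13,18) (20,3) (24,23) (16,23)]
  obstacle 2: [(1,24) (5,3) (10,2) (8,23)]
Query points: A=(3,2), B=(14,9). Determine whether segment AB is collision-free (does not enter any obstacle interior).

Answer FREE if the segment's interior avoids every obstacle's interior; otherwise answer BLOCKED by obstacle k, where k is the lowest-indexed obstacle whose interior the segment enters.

Obstacle 1 [(13,18) (20,3) (24,23) (16,23)]:
  edge (13,18)–(20,3): clear
  edge (20,3)–(24,23): clear
  edge (24,23)–(16,23): clear
  edge (16,23)–(13,18): clear
  midpoint (17/2,11/2) outside
  → clear
Obstacle 2 [(1,24) (5,3) (10,2) (8,23)]:
  edge (1,24)–(5,3): crosses AB
  edge (5,3)–(10,2): clear
  edge (10,2)–(8,23): crosses AB
  edge (8,23)–(1,24): clear
  → BLOCKED

BLOCKED by obstacle 2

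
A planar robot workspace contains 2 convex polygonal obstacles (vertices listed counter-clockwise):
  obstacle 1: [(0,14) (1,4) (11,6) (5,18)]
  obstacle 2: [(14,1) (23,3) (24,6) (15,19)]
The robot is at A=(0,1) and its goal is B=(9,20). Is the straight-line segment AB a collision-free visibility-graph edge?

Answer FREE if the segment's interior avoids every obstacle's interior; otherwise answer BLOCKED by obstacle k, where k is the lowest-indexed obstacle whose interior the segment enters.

BLOCKED by obstacle 1

Obstacle 1 [(0,14) (1,4) (11,6) (5,18)]:
  edge (0,14)–(1,4): clear
  edge (1,4)–(11,6): crosses AB
  edge (11,6)–(5,18): crosses AB
  edge (5,18)–(0,14): clear
  → BLOCKED
Obstacle 2 [(14,1) (23,3) (24,6) (15,19)]:
  edge (14,1)–(23,3): clear
  edge (23,3)–(24,6): clear
  edge (24,6)–(15,19): clear
  edge (15,19)–(14,1): clear
  midpoint (9/2,21/2) outside
  → clear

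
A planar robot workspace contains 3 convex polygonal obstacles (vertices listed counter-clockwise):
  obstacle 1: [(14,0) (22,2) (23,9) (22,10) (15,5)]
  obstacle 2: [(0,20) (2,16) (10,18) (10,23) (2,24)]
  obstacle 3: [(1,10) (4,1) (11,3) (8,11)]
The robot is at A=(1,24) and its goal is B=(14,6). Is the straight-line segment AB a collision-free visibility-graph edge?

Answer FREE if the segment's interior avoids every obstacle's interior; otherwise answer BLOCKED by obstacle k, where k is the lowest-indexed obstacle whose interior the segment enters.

Obstacle 1 [(14,0) (22,2) (23,9) (22,10) (15,5)]:
  edge (14,0)–(22,2): clear
  edge (22,2)–(23,9): clear
  edge (23,9)–(22,10): clear
  edge (22,10)–(15,5): clear
  edge (15,5)–(14,0): clear
  midpoint (15/2,15) outside
  → clear
Obstacle 2 [(0,20) (2,16) (10,18) (10,23) (2,24)]:
  edge (0,20)–(2,16): clear
  edge (2,16)–(10,18): crosses AB
  edge (10,18)–(10,23): clear
  edge (10,23)–(2,24): clear
  edge (2,24)–(0,20): crosses AB
  → BLOCKED
Obstacle 3 [(1,10) (4,1) (11,3) (8,11)]:
  edge (1,10)–(4,1): clear
  edge (4,1)–(11,3): clear
  edge (11,3)–(8,11): clear
  edge (8,11)–(1,10): clear
  midpoint (15/2,15) outside
  → clear

BLOCKED by obstacle 2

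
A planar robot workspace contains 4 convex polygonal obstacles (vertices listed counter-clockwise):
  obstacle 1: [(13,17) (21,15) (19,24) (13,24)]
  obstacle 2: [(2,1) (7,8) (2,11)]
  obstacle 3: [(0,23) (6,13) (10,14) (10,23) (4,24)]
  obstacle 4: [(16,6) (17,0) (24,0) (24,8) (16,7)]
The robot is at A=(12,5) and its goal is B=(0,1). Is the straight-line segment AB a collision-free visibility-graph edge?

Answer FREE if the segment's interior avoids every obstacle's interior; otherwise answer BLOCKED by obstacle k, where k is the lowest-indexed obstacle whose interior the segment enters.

BLOCKED by obstacle 2

Obstacle 1 [(13,17) (21,15) (19,24) (13,24)]:
  edge (13,17)–(21,15): clear
  edge (21,15)–(19,24): clear
  edge (19,24)–(13,24): clear
  edge (13,24)–(13,17): clear
  midpoint (6,3) outside
  → clear
Obstacle 2 [(2,1) (7,8) (2,11)]:
  edge (2,1)–(7,8): crosses AB
  edge (7,8)–(2,11): clear
  edge (2,11)–(2,1): crosses AB
  → BLOCKED
Obstacle 3 [(0,23) (6,13) (10,14) (10,23) (4,24)]:
  edge (0,23)–(6,13): clear
  edge (6,13)–(10,14): clear
  edge (10,14)–(10,23): clear
  edge (10,23)–(4,24): clear
  edge (4,24)–(0,23): clear
  midpoint (6,3) outside
  → clear
Obstacle 4 [(16,6) (17,0) (24,0) (24,8) (16,7)]:
  edge (16,6)–(17,0): clear
  edge (17,0)–(24,0): clear
  edge (24,0)–(24,8): clear
  edge (24,8)–(16,7): clear
  edge (16,7)–(16,6): clear
  midpoint (6,3) outside
  → clear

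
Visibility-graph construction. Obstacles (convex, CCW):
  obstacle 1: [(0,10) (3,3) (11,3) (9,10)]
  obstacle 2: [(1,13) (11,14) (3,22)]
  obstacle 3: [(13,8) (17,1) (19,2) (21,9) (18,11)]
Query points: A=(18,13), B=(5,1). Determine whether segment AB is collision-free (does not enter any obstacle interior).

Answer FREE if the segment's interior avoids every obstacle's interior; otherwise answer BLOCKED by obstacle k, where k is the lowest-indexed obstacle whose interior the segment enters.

BLOCKED by obstacle 1

Obstacle 1 [(0,10) (3,3) (11,3) (9,10)]:
  edge (0,10)–(3,3): clear
  edge (3,3)–(11,3): crosses AB
  edge (11,3)–(9,10): crosses AB
  edge (9,10)–(0,10): clear
  → BLOCKED
Obstacle 2 [(1,13) (11,14) (3,22)]:
  edge (1,13)–(11,14): clear
  edge (11,14)–(3,22): clear
  edge (3,22)–(1,13): clear
  midpoint (23/2,7) outside
  → clear
Obstacle 3 [(13,8) (17,1) (19,2) (21,9) (18,11)]:
  edge (13,8)–(17,1): clear
  edge (17,1)–(19,2): clear
  edge (19,2)–(21,9): clear
  edge (21,9)–(18,11): clear
  edge (18,11)–(13,8): clear
  midpoint (23/2,7) outside
  → clear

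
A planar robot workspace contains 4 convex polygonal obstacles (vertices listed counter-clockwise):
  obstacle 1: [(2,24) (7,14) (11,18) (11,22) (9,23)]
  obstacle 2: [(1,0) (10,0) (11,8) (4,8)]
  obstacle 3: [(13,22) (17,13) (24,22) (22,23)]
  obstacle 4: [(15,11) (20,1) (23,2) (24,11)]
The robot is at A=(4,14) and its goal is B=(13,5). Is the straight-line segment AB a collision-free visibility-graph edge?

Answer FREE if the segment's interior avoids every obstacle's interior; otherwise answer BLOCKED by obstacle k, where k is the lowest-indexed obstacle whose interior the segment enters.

BLOCKED by obstacle 2

Obstacle 1 [(2,24) (7,14) (11,18) (11,22) (9,23)]:
  edge (2,24)–(7,14): clear
  edge (7,14)–(11,18): clear
  edge (11,18)–(11,22): clear
  edge (11,22)–(9,23): clear
  edge (9,23)–(2,24): clear
  midpoint (17/2,19/2) outside
  → clear
Obstacle 2 [(1,0) (10,0) (11,8) (4,8)]:
  edge (1,0)–(10,0): clear
  edge (10,0)–(11,8): crosses AB
  edge (11,8)–(4,8): crosses AB
  edge (4,8)–(1,0): clear
  → BLOCKED
Obstacle 3 [(13,22) (17,13) (24,22) (22,23)]:
  edge (13,22)–(17,13): clear
  edge (17,13)–(24,22): clear
  edge (24,22)–(22,23): clear
  edge (22,23)–(13,22): clear
  midpoint (17/2,19/2) outside
  → clear
Obstacle 4 [(15,11) (20,1) (23,2) (24,11)]:
  edge (15,11)–(20,1): clear
  edge (20,1)–(23,2): clear
  edge (23,2)–(24,11): clear
  edge (24,11)–(15,11): clear
  midpoint (17/2,19/2) outside
  → clear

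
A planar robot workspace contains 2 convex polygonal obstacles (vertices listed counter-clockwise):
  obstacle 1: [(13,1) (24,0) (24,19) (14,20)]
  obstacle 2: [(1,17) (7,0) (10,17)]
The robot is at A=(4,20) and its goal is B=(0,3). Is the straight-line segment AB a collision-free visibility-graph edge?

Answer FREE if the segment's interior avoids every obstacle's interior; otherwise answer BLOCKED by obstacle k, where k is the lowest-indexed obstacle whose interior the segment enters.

Obstacle 1 [(13,1) (24,0) (24,19) (14,20)]:
  edge (13,1)–(24,0): clear
  edge (24,0)–(24,19): clear
  edge (24,19)–(14,20): clear
  edge (14,20)–(13,1): clear
  midpoint (2,23/2) outside
  → clear
Obstacle 2 [(1,17) (7,0) (10,17)]:
  edge (1,17)–(7,0): crosses AB
  edge (7,0)–(10,17): clear
  edge (10,17)–(1,17): crosses AB
  → BLOCKED

BLOCKED by obstacle 2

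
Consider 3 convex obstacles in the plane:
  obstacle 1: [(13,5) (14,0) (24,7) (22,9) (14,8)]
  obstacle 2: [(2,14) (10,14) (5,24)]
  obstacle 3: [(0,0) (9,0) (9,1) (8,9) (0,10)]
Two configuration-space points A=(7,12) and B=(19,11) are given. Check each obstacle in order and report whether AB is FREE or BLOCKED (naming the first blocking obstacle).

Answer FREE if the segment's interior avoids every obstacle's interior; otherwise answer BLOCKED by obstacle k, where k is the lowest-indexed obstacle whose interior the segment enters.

FREE

Obstacle 1 [(13,5) (14,0) (24,7) (22,9) (14,8)]:
  edge (13,5)–(14,0): clear
  edge (14,0)–(24,7): clear
  edge (24,7)–(22,9): clear
  edge (22,9)–(14,8): clear
  edge (14,8)–(13,5): clear
  midpoint (13,23/2) outside
  → clear
Obstacle 2 [(2,14) (10,14) (5,24)]:
  edge (2,14)–(10,14): clear
  edge (10,14)–(5,24): clear
  edge (5,24)–(2,14): clear
  midpoint (13,23/2) outside
  → clear
Obstacle 3 [(0,0) (9,0) (9,1) (8,9) (0,10)]:
  edge (0,0)–(9,0): clear
  edge (9,0)–(9,1): clear
  edge (9,1)–(8,9): clear
  edge (8,9)–(0,10): clear
  edge (0,10)–(0,0): clear
  midpoint (13,23/2) outside
  → clear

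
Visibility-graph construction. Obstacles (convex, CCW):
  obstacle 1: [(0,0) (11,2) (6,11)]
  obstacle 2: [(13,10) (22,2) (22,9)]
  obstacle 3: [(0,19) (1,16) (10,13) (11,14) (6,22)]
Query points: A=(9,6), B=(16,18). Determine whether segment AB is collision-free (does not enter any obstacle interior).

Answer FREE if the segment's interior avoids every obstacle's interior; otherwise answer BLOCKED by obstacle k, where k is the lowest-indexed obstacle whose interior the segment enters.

Obstacle 1 [(0,0) (11,2) (6,11)]:
  edge (0,0)–(11,2): clear
  edge (11,2)–(6,11): clear
  edge (6,11)–(0,0): clear
  midpoint (25/2,12) outside
  → clear
Obstacle 2 [(13,10) (22,2) (22,9)]:
  edge (13,10)–(22,2): clear
  edge (22,2)–(22,9): clear
  edge (22,9)–(13,10): clear
  midpoint (25/2,12) outside
  → clear
Obstacle 3 [(0,19) (1,16) (10,13) (11,14) (6,22)]:
  edge (0,19)–(1,16): clear
  edge (1,16)–(10,13): clear
  edge (10,13)–(11,14): clear
  edge (11,14)–(6,22): clear
  edge (6,22)–(0,19): clear
  midpoint (25/2,12) outside
  → clear

FREE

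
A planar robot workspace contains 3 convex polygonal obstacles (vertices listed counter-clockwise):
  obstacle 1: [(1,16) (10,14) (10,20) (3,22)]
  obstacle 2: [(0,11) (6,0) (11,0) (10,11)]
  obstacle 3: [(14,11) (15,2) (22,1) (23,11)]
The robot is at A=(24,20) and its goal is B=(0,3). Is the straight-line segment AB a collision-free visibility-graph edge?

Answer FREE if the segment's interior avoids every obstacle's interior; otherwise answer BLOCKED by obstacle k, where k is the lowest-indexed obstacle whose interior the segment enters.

BLOCKED by obstacle 2

Obstacle 1 [(1,16) (10,14) (10,20) (3,22)]:
  edge (1,16)–(10,14): clear
  edge (10,14)–(10,20): clear
  edge (10,20)–(3,22): clear
  edge (3,22)–(1,16): clear
  midpoint (12,23/2) outside
  → clear
Obstacle 2 [(0,11) (6,0) (11,0) (10,11)]:
  edge (0,11)–(6,0): crosses AB
  edge (6,0)–(11,0): clear
  edge (11,0)–(10,11): crosses AB
  edge (10,11)–(0,11): clear
  → BLOCKED
Obstacle 3 [(14,11) (15,2) (22,1) (23,11)]:
  edge (14,11)–(15,2): clear
  edge (15,2)–(22,1): clear
  edge (22,1)–(23,11): clear
  edge (23,11)–(14,11): clear
  midpoint (12,23/2) outside
  → clear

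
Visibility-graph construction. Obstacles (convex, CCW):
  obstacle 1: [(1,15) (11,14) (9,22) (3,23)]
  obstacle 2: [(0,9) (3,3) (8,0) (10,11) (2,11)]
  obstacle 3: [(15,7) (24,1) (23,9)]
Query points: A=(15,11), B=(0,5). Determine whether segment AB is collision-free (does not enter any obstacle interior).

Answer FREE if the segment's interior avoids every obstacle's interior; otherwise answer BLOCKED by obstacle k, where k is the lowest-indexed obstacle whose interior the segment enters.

Obstacle 1 [(1,15) (11,14) (9,22) (3,23)]:
  edge (1,15)–(11,14): clear
  edge (11,14)–(9,22): clear
  edge (9,22)–(3,23): clear
  edge (3,23)–(1,15): clear
  midpoint (15/2,8) outside
  → clear
Obstacle 2 [(0,9) (3,3) (8,0) (10,11) (2,11)]:
  edge (0,9)–(3,3): crosses AB
  edge (3,3)–(8,0): clear
  edge (8,0)–(10,11): crosses AB
  edge (10,11)–(2,11): clear
  edge (2,11)–(0,9): clear
  → BLOCKED
Obstacle 3 [(15,7) (24,1) (23,9)]:
  edge (15,7)–(24,1): clear
  edge (24,1)–(23,9): clear
  edge (23,9)–(15,7): clear
  midpoint (15/2,8) outside
  → clear

BLOCKED by obstacle 2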